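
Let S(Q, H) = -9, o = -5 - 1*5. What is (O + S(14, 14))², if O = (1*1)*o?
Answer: 361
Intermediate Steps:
o = -10 (o = -5 - 5 = -10)
O = -10 (O = (1*1)*(-10) = 1*(-10) = -10)
(O + S(14, 14))² = (-10 - 9)² = (-19)² = 361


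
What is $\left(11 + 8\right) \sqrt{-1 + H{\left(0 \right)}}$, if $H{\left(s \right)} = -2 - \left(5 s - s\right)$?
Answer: $19 i \sqrt{3} \approx 32.909 i$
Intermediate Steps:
$H{\left(s \right)} = -2 - 4 s$
$\left(11 + 8\right) \sqrt{-1 + H{\left(0 \right)}} = \left(11 + 8\right) \sqrt{-1 - 2} = 19 \sqrt{-1 + \left(-2 + 0\right)} = 19 \sqrt{-1 - 2} = 19 \sqrt{-3} = 19 i \sqrt{3}$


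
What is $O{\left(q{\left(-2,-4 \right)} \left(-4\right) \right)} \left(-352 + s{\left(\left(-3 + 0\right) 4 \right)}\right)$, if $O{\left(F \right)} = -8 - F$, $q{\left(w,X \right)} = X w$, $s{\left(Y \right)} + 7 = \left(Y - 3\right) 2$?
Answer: $-9336$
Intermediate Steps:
$s{\left(Y \right)} = -13 + 2 Y$ ($s{\left(Y \right)} = -7 + \left(Y - 3\right) 2 = -7 + \left(-3 + Y\right) 2 = -7 + \left(-6 + 2 Y\right) = -13 + 2 Y$)
$O{\left(q{\left(-2,-4 \right)} \left(-4\right) \right)} \left(-352 + s{\left(\left(-3 + 0\right) 4 \right)}\right) = \left(-8 - \left(-4\right) \left(-2\right) \left(-4\right)\right) \left(-352 + \left(-13 + 2 \left(-3 + 0\right) 4\right)\right) = \left(-8 - 8 \left(-4\right)\right) \left(-352 + \left(-13 + 2 \left(\left(-3\right) 4\right)\right)\right) = \left(-8 - -32\right) \left(-352 + \left(-13 + 2 \left(-12\right)\right)\right) = \left(-8 + 32\right) \left(-352 - 37\right) = 24 \left(-352 - 37\right) = 24 \left(-389\right) = -9336$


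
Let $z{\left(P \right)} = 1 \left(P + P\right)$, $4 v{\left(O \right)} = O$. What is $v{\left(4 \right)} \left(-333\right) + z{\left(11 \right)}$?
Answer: $-311$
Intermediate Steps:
$v{\left(O \right)} = \frac{O}{4}$
$z{\left(P \right)} = 2 P$ ($z{\left(P \right)} = 1 \cdot 2 P = 2 P$)
$v{\left(4 \right)} \left(-333\right) + z{\left(11 \right)} = \frac{1}{4} \cdot 4 \left(-333\right) + 2 \cdot 11 = 1 \left(-333\right) + 22 = -333 + 22 = -311$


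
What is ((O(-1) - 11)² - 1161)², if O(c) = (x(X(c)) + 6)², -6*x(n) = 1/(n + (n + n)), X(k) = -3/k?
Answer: 21636936073825728049/72301961339136 ≈ 2.9926e+5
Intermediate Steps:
x(n) = -1/(18*n) (x(n) = -1/(6*(n + (n + n))) = -1/(6*(n + 2*n)) = -1/(3*n)/6 = -1/(18*n))
O(c) = (6 + c/54)² (O(c) = (-(-c/3)/18 + 6)² = (-(-1)*c/54 + 6)² = (c/54 + 6)² = (6 + c/54)²)
((O(-1) - 11)² - 1161)² = (((324 - 1)²/2916 - 11)² - 1161)² = (((1/2916)*323² - 11)² - 1161)² = (((1/2916)*104329 - 11)² - 1161)² = ((104329/2916 - 11)² - 1161)² = ((72253/2916)² - 1161)² = (5220496009/8503056 - 1161)² = (-4651552007/8503056)² = 21636936073825728049/72301961339136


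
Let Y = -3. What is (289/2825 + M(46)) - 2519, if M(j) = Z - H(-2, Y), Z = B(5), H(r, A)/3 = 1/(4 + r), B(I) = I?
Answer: -14211997/5650 ≈ -2515.4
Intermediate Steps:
H(r, A) = 3/(4 + r)
Z = 5
M(j) = 7/2 (M(j) = 5 - 3/(4 - 2) = 5 - 3/2 = 7/2)
(289/2825 + M(46)) - 2519 = (289/2825 + 7/2) - 2519 = 20353/5650 - 2519 = -14211997/5650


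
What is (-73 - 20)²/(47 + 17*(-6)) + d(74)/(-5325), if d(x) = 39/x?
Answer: -227209373/1444850 ≈ -157.25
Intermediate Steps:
(-73 - 20)²/(47 + 17*(-6)) + d(74)/(-5325) = (-73 - 20)²/(47 + 17*(-6)) + (39/74)/(-5325) = (-93)²/(47 - 102) + (39*(1/74))*(-1/5325) = 8649/(-55) + (39/74)*(-1/5325) = 8649*(-1/55) - 13/131350 = -8649/55 - 13/131350 = -227209373/1444850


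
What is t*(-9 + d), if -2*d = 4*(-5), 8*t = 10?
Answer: 5/4 ≈ 1.2500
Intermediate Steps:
t = 5/4 (t = (⅛)*10 = 5/4 ≈ 1.2500)
d = 10 (d = -2*(-5) = -½*(-20) = 10)
t*(-9 + d) = 5*(-9 + 10)/4 = (5/4)*1 = 5/4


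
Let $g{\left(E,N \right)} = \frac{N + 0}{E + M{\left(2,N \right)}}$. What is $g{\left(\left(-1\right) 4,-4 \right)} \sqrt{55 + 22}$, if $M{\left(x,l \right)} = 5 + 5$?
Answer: $- \frac{2 \sqrt{77}}{3} \approx -5.85$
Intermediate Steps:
$M{\left(x,l \right)} = 10$
$g{\left(E,N \right)} = \frac{N}{10 + E}$ ($g{\left(E,N \right)} = \frac{N + 0}{E + 10} = \frac{N}{10 + E}$)
$g{\left(\left(-1\right) 4,-4 \right)} \sqrt{55 + 22} = - \frac{4}{10 - 4} \sqrt{55 + 22} = - \frac{4}{10 - 4} \sqrt{77} = - \frac{4}{6} \sqrt{77} = \left(-4\right) \frac{1}{6} \sqrt{77} = - \frac{2 \sqrt{77}}{3}$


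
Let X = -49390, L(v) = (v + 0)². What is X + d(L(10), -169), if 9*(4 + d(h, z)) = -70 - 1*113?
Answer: -148243/3 ≈ -49414.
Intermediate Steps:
L(v) = v²
d(h, z) = -73/3 (d(h, z) = -4 + (-70 - 1*113)/9 = -4 + (-70 - 113)/9 = -4 + (⅑)*(-183) = -4 - 61/3 = -73/3)
X + d(L(10), -169) = -49390 - 73/3 = -148243/3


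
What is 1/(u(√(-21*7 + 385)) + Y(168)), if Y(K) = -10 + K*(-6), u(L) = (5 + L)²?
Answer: -151/109245 - 2*√238/109245 ≈ -0.0016646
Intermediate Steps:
Y(K) = -10 - 6*K
1/(u(√(-21*7 + 385)) + Y(168)) = 1/((5 + √(-21*7 + 385))² + (-10 - 6*168)) = 1/((5 + √(-147 + 385))² + (-10 - 1008)) = 1/((5 + √238)² - 1018) = 1/(-1018 + (5 + √238)²)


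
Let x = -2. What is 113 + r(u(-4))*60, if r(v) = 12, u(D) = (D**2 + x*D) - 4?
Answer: 833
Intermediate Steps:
u(D) = -4 + D**2 - 2*D (u(D) = (D**2 - 2*D) - 4 = -4 + D**2 - 2*D)
113 + r(u(-4))*60 = 113 + 12*60 = 113 + 720 = 833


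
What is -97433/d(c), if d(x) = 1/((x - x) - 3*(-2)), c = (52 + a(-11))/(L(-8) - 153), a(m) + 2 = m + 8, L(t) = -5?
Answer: -584598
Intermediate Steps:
a(m) = 6 + m (a(m) = -2 + (m + 8) = -2 + (8 + m) = 6 + m)
c = -47/158 (c = (52 + (6 - 11))/(-5 - 153) = (52 - 5)/(-158) = 47*(-1/158) = -47/158 ≈ -0.29747)
d(x) = 1/6 (d(x) = 1/(0 + 6) = 1/6)
-97433/d(c) = -97433/1/6 = -97433*6 = -584598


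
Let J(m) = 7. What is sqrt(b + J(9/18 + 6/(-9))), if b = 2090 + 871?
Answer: 2*sqrt(742) ≈ 54.479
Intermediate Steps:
b = 2961
sqrt(b + J(9/18 + 6/(-9))) = sqrt(2961 + 7) = sqrt(2968) = 2*sqrt(742)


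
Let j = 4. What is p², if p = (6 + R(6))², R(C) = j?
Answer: 10000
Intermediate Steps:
R(C) = 4
p = 100 (p = (6 + 4)² = 10² = 100)
p² = 100² = 10000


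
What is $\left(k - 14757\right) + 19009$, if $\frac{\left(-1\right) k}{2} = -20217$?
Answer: $44686$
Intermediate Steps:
$k = 40434$ ($k = \left(-2\right) \left(-20217\right) = 40434$)
$\left(k - 14757\right) + 19009 = \left(40434 - 14757\right) + 19009 = 25677 + 19009 = 44686$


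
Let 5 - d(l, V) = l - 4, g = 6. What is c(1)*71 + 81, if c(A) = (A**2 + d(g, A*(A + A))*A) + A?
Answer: 436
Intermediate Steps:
d(l, V) = 9 - l (d(l, V) = 5 - (l - 4) = 5 - (-4 + l) = 5 + (4 - l) = 9 - l)
c(A) = A**2 + 4*A (c(A) = (A**2 + (9 - 1*6)*A) + A = (A**2 + (9 - 6)*A) + A = (A**2 + 3*A) + A = A**2 + 4*A)
c(1)*71 + 81 = (1*(4 + 1))*71 + 81 = (1*5)*71 + 81 = 5*71 + 81 = 355 + 81 = 436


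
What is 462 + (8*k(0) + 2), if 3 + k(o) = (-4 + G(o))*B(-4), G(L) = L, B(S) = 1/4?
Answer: 432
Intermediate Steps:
B(S) = ¼
k(o) = -4 + o/4 (k(o) = -3 + (-4 + o)*(¼) = -3 + (-1 + o/4) = -4 + o/4)
462 + (8*k(0) + 2) = 462 + (8*(-4 + (¼)*0) + 2) = 462 + (8*(-4 + 0) + 2) = 462 + (8*(-4) + 2) = 462 + (-32 + 2) = 462 - 30 = 432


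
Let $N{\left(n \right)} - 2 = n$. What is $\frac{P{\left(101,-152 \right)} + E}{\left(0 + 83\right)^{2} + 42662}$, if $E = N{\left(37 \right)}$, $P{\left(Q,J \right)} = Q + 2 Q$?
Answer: $\frac{114}{16517} \approx 0.006902$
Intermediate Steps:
$N{\left(n \right)} = 2 + n$
$P{\left(Q,J \right)} = 3 Q$
$E = 39$ ($E = 2 + 37 = 39$)
$\frac{P{\left(101,-152 \right)} + E}{\left(0 + 83\right)^{2} + 42662} = \frac{3 \cdot 101 + 39}{\left(0 + 83\right)^{2} + 42662} = \frac{303 + 39}{83^{2} + 42662} = \frac{342}{6889 + 42662} = \frac{342}{49551} = 342 \cdot \frac{1}{49551} = \frac{114}{16517}$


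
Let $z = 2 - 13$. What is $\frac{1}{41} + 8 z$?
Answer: $- \frac{3607}{41} \approx -87.976$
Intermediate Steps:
$z = -11$ ($z = 2 - 13 = -11$)
$\frac{1}{41} + 8 z = \frac{1}{41} + 8 \left(-11\right) = \frac{1}{41} - 88 = - \frac{3607}{41}$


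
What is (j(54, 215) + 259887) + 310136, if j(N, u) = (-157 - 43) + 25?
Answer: 569848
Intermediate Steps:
j(N, u) = -175 (j(N, u) = -200 + 25 = -175)
(j(54, 215) + 259887) + 310136 = (-175 + 259887) + 310136 = 259712 + 310136 = 569848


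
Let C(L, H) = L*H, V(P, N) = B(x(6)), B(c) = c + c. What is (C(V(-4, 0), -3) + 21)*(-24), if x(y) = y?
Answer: 360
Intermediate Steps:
B(c) = 2*c
V(P, N) = 12 (V(P, N) = 2*6 = 12)
C(L, H) = H*L
(C(V(-4, 0), -3) + 21)*(-24) = (-3*12 + 21)*(-24) = (-36 + 21)*(-24) = -15*(-24) = 360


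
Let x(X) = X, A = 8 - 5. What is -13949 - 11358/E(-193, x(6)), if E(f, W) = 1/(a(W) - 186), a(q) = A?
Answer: 2064565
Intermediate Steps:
A = 3
a(q) = 3
E(f, W) = -1/183 (E(f, W) = 1/(3 - 186) = 1/(-183) = -1/183)
-13949 - 11358/E(-193, x(6)) = -13949 - 11358/(-1/183) = -13949 - 11358*(-183) = -13949 + 2078514 = 2064565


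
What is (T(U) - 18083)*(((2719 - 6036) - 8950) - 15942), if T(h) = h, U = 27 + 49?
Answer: 507959463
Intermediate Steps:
U = 76
(T(U) - 18083)*(((2719 - 6036) - 8950) - 15942) = (76 - 18083)*(((2719 - 6036) - 8950) - 15942) = -18007*((-3317 - 8950) - 15942) = -18007*(-12267 - 15942) = -18007*(-28209) = 507959463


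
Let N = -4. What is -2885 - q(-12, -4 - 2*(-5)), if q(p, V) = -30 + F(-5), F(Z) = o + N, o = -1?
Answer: -2850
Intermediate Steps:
F(Z) = -5 (F(Z) = -1 - 4 = -5)
q(p, V) = -35 (q(p, V) = -30 - 5 = -35)
-2885 - q(-12, -4 - 2*(-5)) = -2885 - 1*(-35) = -2885 + 35 = -2850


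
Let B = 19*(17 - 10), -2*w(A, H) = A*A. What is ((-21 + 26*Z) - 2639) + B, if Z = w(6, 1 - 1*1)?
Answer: -2995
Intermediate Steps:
w(A, H) = -A**2/2 (w(A, H) = -A*A/2 = -A**2/2)
Z = -18 (Z = -1/2*6**2 = -1/2*36 = -18)
B = 133 (B = 19*7 = 133)
((-21 + 26*Z) - 2639) + B = ((-21 + 26*(-18)) - 2639) + 133 = ((-21 - 468) - 2639) + 133 = (-489 - 2639) + 133 = -3128 + 133 = -2995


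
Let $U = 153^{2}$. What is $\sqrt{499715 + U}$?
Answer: $14 \sqrt{2669} \approx 723.27$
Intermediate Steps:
$U = 23409$
$\sqrt{499715 + U} = \sqrt{499715 + 23409} = \sqrt{523124} = 14 \sqrt{2669}$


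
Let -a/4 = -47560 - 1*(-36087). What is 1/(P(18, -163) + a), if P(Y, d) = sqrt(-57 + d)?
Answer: 1043/47865361 - I*sqrt(55)/1053037942 ≈ 2.179e-5 - 7.0427e-9*I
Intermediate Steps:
a = 45892 (a = -4*(-47560 - 1*(-36087)) = -4*(-47560 + 36087) = -4*(-11473) = 45892)
1/(P(18, -163) + a) = 1/(sqrt(-57 - 163) + 45892) = 1/(sqrt(-220) + 45892) = 1/(2*I*sqrt(55) + 45892) = 1/(45892 + 2*I*sqrt(55))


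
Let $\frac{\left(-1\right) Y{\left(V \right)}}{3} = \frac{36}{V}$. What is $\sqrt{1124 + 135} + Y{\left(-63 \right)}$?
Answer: $\frac{12}{7} + \sqrt{1259} \approx 37.197$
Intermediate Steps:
$Y{\left(V \right)} = - \frac{108}{V}$ ($Y{\left(V \right)} = - 3 \frac{36}{V} = - \frac{108}{V}$)
$\sqrt{1124 + 135} + Y{\left(-63 \right)} = \sqrt{1124 + 135} - \frac{108}{-63} = \sqrt{1259} - - \frac{12}{7} = \sqrt{1259} + \frac{12}{7} = \frac{12}{7} + \sqrt{1259}$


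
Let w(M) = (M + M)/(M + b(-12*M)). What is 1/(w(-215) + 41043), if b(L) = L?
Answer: 11/451471 ≈ 2.4365e-5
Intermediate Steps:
w(M) = -2/11 (w(M) = (M + M)/(M - 12*M) = (2*M)/((-11*M)) = (2*M)*(-1/(11*M)) = -2/11)
1/(w(-215) + 41043) = 1/(-2/11 + 41043) = 1/(451471/11) = 11/451471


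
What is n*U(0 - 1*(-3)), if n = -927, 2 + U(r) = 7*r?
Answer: -17613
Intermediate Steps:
U(r) = -2 + 7*r
n*U(0 - 1*(-3)) = -927*(-2 + 7*(0 - 1*(-3))) = -927*(-2 + 7*(0 + 3)) = -927*(-2 + 7*3) = -927*(-2 + 21) = -927*19 = -17613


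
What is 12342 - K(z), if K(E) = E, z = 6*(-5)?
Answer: 12372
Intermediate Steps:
z = -30
12342 - K(z) = 12342 - 1*(-30) = 12342 + 30 = 12372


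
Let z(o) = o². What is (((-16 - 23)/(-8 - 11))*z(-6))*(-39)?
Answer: -54756/19 ≈ -2881.9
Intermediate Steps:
(((-16 - 23)/(-8 - 11))*z(-6))*(-39) = (((-16 - 23)/(-8 - 11))*(-6)²)*(-39) = (-39/(-19)*36)*(-39) = (-39*(-1/19)*36)*(-39) = ((39/19)*36)*(-39) = (1404/19)*(-39) = -54756/19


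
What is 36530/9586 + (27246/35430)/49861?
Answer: 5377771194338/1411199179565 ≈ 3.8108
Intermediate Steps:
36530/9586 + (27246/35430)/49861 = 36530*(1/9586) + (27246*(1/35430))*(1/49861) = 18265/4793 + (4541/5905)*(1/49861) = 18265/4793 + 4541/294429205 = 5377771194338/1411199179565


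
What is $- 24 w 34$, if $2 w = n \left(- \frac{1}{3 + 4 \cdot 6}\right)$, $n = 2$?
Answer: $\frac{272}{9} \approx 30.222$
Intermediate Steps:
$w = - \frac{1}{27}$ ($w = \frac{2 \left(- \frac{1}{3 + 4 \cdot 6}\right)}{2} = \frac{2 \left(- \frac{1}{3 + 24}\right)}{2} = \frac{2 \left(- \frac{1}{27}\right)}{2} = \frac{1}{2} \left(- \frac{2}{27}\right) = - \frac{1}{27} \approx -0.037037$)
$- 24 w 34 = \left(-24\right) \left(- \frac{1}{27}\right) 34 = \frac{8}{9} \cdot 34 = \frac{272}{9}$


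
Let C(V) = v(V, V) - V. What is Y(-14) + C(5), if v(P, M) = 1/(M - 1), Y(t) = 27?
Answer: 89/4 ≈ 22.250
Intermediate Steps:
v(P, M) = 1/(-1 + M)
C(V) = 1/(-1 + V) - V
Y(-14) + C(5) = 27 + (1 - 1*5*(-1 + 5))/(-1 + 5) = 27 + (1 - 1*5*4)/4 = 27 + (1 - 20)/4 = 27 + (1/4)*(-19) = 27 - 19/4 = 89/4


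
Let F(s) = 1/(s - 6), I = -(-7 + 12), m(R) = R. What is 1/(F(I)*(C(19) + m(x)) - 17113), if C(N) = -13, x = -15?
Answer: -11/188215 ≈ -5.8444e-5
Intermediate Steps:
I = -5 (I = -1*5 = -5)
F(s) = 1/(-6 + s)
1/(F(I)*(C(19) + m(x)) - 17113) = 1/((-13 - 15)/(-6 - 5) - 17113) = 1/(-28/(-11) - 17113) = 1/(-1/11*(-28) - 17113) = 1/(28/11 - 17113) = 1/(-188215/11) = -11/188215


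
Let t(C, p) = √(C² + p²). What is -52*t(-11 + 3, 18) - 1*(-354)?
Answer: 354 - 104*√97 ≈ -670.28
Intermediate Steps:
-52*t(-11 + 3, 18) - 1*(-354) = -52*√((-11 + 3)² + 18²) - 1*(-354) = -52*√((-8)² + 324) + 354 = -52*√(64 + 324) + 354 = -104*√97 + 354 = 354 - 104*√97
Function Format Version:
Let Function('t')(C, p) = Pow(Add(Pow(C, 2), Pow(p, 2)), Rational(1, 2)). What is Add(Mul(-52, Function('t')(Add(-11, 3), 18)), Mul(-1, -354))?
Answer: Add(354, Mul(-104, Pow(97, Rational(1, 2)))) ≈ -670.28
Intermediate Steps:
Add(Mul(-52, Function('t')(Add(-11, 3), 18)), Mul(-1, -354)) = Add(Mul(-52, Pow(Add(Pow(Add(-11, 3), 2), Pow(18, 2)), Rational(1, 2))), Mul(-1, -354)) = Add(Mul(-52, Pow(Add(Pow(-8, 2), 324), Rational(1, 2))), 354) = Add(Mul(-52, Pow(Add(64, 324), Rational(1, 2))), 354) = Add(Mul(-52, Pow(388, Rational(1, 2))), 354) = Add(Mul(-52, Mul(2, Pow(97, Rational(1, 2)))), 354) = Add(Mul(-104, Pow(97, Rational(1, 2))), 354) = Add(354, Mul(-104, Pow(97, Rational(1, 2))))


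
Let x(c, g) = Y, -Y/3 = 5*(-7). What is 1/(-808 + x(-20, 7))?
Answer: -1/703 ≈ -0.0014225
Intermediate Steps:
Y = 105 (Y = -15*(-7) = -3*(-35) = 105)
x(c, g) = 105
1/(-808 + x(-20, 7)) = 1/(-808 + 105) = 1/(-703) = -1/703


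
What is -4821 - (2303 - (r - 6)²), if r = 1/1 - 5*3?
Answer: -6724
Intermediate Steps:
r = -14 (r = 1 - 15 = -14)
-4821 - (2303 - (r - 6)²) = -4821 - (2303 - (-14 - 6)²) = -4821 - (2303 - 1*(-20)²) = -4821 - (2303 - 1*400) = -4821 - (2303 - 400) = -4821 - 1*1903 = -4821 - 1903 = -6724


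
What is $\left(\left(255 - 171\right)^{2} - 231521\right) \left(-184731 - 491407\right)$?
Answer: $151769316170$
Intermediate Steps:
$\left(\left(255 - 171\right)^{2} - 231521\right) \left(-184731 - 491407\right) = \left(\left(255 - 171\right)^{2} - 231521\right) \left(-676138\right) = \left(84^{2} - 231521\right) \left(-676138\right) = \left(7056 - 231521\right) \left(-676138\right) = \left(-224465\right) \left(-676138\right) = 151769316170$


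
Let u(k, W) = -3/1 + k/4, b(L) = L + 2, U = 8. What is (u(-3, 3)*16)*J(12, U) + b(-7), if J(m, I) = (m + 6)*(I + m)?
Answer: -21605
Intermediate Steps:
b(L) = 2 + L
u(k, W) = -3 + k/4 (u(k, W) = -3*1 + k*(¼) = -3 + k/4)
J(m, I) = (6 + m)*(I + m)
(u(-3, 3)*16)*J(12, U) + b(-7) = ((-3 + (¼)*(-3))*16)*(12² + 6*8 + 6*12 + 8*12) + (2 - 7) = ((-3 - ¾)*16)*(144 + 48 + 72 + 96) - 5 = -15/4*16*360 - 5 = -60*360 - 5 = -21600 - 5 = -21605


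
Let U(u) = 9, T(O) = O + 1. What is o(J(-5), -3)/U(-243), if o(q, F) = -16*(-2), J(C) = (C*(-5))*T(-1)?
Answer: 32/9 ≈ 3.5556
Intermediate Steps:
T(O) = 1 + O
J(C) = 0 (J(C) = (C*(-5))*(1 - 1) = -5*C*0 = 0)
o(q, F) = 32
o(J(-5), -3)/U(-243) = 32/9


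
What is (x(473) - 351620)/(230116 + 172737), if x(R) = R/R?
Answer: -351619/402853 ≈ -0.87282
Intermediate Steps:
x(R) = 1
(x(473) - 351620)/(230116 + 172737) = (1 - 351620)/(230116 + 172737) = -351619/402853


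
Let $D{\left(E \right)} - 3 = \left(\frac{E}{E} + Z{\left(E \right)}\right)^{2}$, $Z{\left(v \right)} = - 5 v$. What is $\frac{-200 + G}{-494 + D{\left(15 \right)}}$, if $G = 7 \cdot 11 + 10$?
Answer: $- \frac{113}{4985} \approx -0.022668$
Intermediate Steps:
$G = 87$ ($G = 77 + 10 = 87$)
$D{\left(E \right)} = 3 + \left(1 - 5 E\right)^{2}$ ($D{\left(E \right)} = 3 + \left(\frac{E}{E} - 5 E\right)^{2} = 3 + \left(1 - 5 E\right)^{2}$)
$\frac{-200 + G}{-494 + D{\left(15 \right)}} = \frac{-200 + 87}{-494 + \left(3 + \left(-1 + 5 \cdot 15\right)^{2}\right)} = - \frac{113}{-494 + \left(3 + \left(-1 + 75\right)^{2}\right)} = - \frac{113}{-494 + \left(3 + 74^{2}\right)} = - \frac{113}{-494 + \left(3 + 5476\right)} = - \frac{113}{-494 + 5479} = - \frac{113}{4985}$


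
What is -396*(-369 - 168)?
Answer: 212652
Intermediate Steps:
-396*(-369 - 168) = -396*(-537) = 212652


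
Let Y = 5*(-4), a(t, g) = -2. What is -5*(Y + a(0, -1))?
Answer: 110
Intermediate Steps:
Y = -20
-5*(Y + a(0, -1)) = -5*(-20 - 2) = -5*(-22) = 110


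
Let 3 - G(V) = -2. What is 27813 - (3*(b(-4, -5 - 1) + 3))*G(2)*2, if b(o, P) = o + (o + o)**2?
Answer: 25923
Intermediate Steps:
G(V) = 5 (G(V) = 3 - 1*(-2) = 3 + 2 = 5)
b(o, P) = o + 4*o**2 (b(o, P) = o + (2*o)**2 = o + 4*o**2)
27813 - (3*(b(-4, -5 - 1) + 3))*G(2)*2 = 27813 - (3*(-4*(1 + 4*(-4)) + 3))*5*2 = 27813 - (3*(-4*(1 - 16) + 3))*5*2 = 27813 - (3*(-4*(-15) + 3))*5*2 = 27813 - (3*(60 + 3))*5*2 = 27813 - (3*63)*5*2 = 27813 - 189*5*2 = 27813 - 945*2 = 27813 - 1*1890 = 27813 - 1890 = 25923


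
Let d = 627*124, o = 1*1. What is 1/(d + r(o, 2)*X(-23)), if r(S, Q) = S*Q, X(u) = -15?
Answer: 1/77718 ≈ 1.2867e-5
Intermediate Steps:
o = 1
r(S, Q) = Q*S
d = 77748
1/(d + r(o, 2)*X(-23)) = 1/(77748 + (2*1)*(-15)) = 1/(77748 + 2*(-15)) = 1/(77748 - 30) = 1/77718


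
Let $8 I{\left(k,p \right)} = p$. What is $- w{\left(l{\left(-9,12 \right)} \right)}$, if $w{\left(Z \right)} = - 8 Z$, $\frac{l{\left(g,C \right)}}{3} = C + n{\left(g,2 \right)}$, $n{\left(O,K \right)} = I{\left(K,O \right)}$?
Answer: $261$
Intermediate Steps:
$I{\left(k,p \right)} = \frac{p}{8}$
$n{\left(O,K \right)} = \frac{O}{8}$
$l{\left(g,C \right)} = 3 C + \frac{3 g}{8}$ ($l{\left(g,C \right)} = 3 \left(C + \frac{g}{8}\right) = 3 C + \frac{3 g}{8}$)
$- w{\left(l{\left(-9,12 \right)} \right)} = - \left(-8\right) \left(3 \cdot 12 + \frac{3}{8} \left(-9\right)\right) = - \left(-8\right) \left(36 - \frac{27}{8}\right) = - \frac{\left(-8\right) 261}{8} = \left(-1\right) \left(-261\right) = 261$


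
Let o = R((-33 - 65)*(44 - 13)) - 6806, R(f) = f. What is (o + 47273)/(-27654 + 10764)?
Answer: -37429/16890 ≈ -2.2160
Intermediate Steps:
o = -9844 (o = (-33 - 65)*(44 - 13) - 6806 = -98*31 - 6806 = -3038 - 6806 = -9844)
(o + 47273)/(-27654 + 10764) = (-9844 + 47273)/(-27654 + 10764) = 37429/(-16890) = 37429*(-1/16890) = -37429/16890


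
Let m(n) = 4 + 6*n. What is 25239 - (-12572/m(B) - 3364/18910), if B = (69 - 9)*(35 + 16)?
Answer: 1095609553422/43407905 ≈ 25240.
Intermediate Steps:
B = 3060 (B = 60*51 = 3060)
25239 - (-12572/m(B) - 3364/18910) = 25239 - (-12572/(4 + 6*3060) - 3364/18910) = 25239 - (-12572/(4 + 18360) - 3364*1/18910) = 25239 - (-12572/18364 - 1682/9455) = 25239 - (-12572*1/18364 - 1682/9455) = 25239 - (-3143/4591 - 1682/9455) = 25239 - 1*(-37439127/43407905) = 25239 + 37439127/43407905 = 1095609553422/43407905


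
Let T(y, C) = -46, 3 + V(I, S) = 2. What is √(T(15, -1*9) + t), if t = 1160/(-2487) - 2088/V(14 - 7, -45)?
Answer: √12627230178/2487 ≈ 45.183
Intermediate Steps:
V(I, S) = -1 (V(I, S) = -3 + 2 = -1)
t = 5191696/2487 (t = 1160/(-2487) - 2088/(-1) = 1160*(-1/2487) - 2088*(-1) = -1160/2487 + 2088 = 5191696/2487 ≈ 2087.5)
√(T(15, -1*9) + t) = √(-46 + 5191696/2487) = √(5077294/2487) = √12627230178/2487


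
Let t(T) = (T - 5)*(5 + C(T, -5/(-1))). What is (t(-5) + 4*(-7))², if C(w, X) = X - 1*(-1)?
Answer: 19044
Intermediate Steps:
C(w, X) = 1 + X (C(w, X) = X + 1 = 1 + X)
t(T) = -55 + 11*T (t(T) = (T - 5)*(5 + (1 - 5/(-1))) = (-5 + T)*(5 + (1 - 5*(-1))) = (-5 + T)*(5 + (1 + 5)) = (-5 + T)*(5 + 6) = (-5 + T)*11 = -55 + 11*T)
(t(-5) + 4*(-7))² = ((-55 + 11*(-5)) + 4*(-7))² = ((-55 - 55) - 28)² = (-110 - 28)² = (-138)² = 19044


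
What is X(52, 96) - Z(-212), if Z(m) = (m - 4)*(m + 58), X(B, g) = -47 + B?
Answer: -33259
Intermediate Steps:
Z(m) = (-4 + m)*(58 + m)
X(52, 96) - Z(-212) = (-47 + 52) - (-232 + (-212)² + 54*(-212)) = 5 - (-232 + 44944 - 11448) = 5 - 1*33264 = 5 - 33264 = -33259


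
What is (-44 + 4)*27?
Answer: -1080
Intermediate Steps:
(-44 + 4)*27 = -40*27 = -1080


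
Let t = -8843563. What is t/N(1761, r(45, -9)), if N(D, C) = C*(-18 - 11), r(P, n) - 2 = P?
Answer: 8843563/1363 ≈ 6488.3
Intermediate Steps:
r(P, n) = 2 + P
N(D, C) = -29*C (N(D, C) = C*(-29) = -29*C)
t/N(1761, r(45, -9)) = -8843563*(-1/(29*(2 + 45))) = -8843563/((-29*47)) = -8843563/(-1363) = -8843563*(-1/1363) = 8843563/1363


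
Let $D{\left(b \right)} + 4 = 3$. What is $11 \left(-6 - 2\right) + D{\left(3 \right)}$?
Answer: $-89$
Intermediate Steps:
$D{\left(b \right)} = -1$ ($D{\left(b \right)} = -4 + 3 = -1$)
$11 \left(-6 - 2\right) + D{\left(3 \right)} = 11 \left(-6 - 2\right) - 1 = 11 \left(-8\right) - 1 = -88 - 1 = -89$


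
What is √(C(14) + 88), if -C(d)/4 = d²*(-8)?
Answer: 2*√1590 ≈ 79.750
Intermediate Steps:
C(d) = 32*d² (C(d) = -4*d²*(-8) = -(-32)*d² = 32*d²)
√(C(14) + 88) = √(32*14² + 88) = √(32*196 + 88) = √(6272 + 88) = √6360 = 2*√1590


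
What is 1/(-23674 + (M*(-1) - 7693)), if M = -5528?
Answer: -1/25839 ≈ -3.8701e-5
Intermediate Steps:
1/(-23674 + (M*(-1) - 7693)) = 1/(-23674 + (-5528*(-1) - 7693)) = 1/(-23674 + (5528 - 7693)) = 1/(-23674 - 2165) = 1/(-25839) = -1/25839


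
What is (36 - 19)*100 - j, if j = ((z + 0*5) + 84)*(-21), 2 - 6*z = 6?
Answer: 3450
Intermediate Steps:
z = -⅔ (z = ⅓ - ⅙*6 = ⅓ - 1 = -⅔ ≈ -0.66667)
j = -1750 (j = ((-⅔ + 0*5) + 84)*(-21) = ((-⅔ + 0) + 84)*(-21) = (-⅔ + 84)*(-21) = (250/3)*(-21) = -1750)
(36 - 19)*100 - j = (36 - 19)*100 - 1*(-1750) = 17*100 + 1750 = 1700 + 1750 = 3450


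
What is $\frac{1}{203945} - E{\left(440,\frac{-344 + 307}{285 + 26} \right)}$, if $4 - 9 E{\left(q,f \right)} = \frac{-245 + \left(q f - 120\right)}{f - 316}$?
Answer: $- \frac{5969983672}{20050444785} \approx -0.29775$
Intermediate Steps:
$E{\left(q,f \right)} = \frac{4}{9} - \frac{-365 + f q}{9 \left(-316 + f\right)}$ ($E{\left(q,f \right)} = \frac{4}{9} - \frac{\left(-245 + \left(q f - 120\right)\right) \frac{1}{f - 316}}{9} = \frac{4}{9} - \frac{\left(-245 + \left(f q - 120\right)\right) \frac{1}{-316 + f}}{9} = \frac{4}{9} - \frac{\left(-245 + \left(-120 + f q\right)\right) \frac{1}{-316 + f}}{9} = \frac{4}{9} - \frac{\left(-365 + f q\right) \frac{1}{-316 + f}}{9} = \frac{4}{9} - \frac{\frac{1}{-316 + f} \left(-365 + f q\right)}{9} = \frac{4}{9} - \frac{-365 + f q}{9 \left(-316 + f\right)}$)
$\frac{1}{203945} - E{\left(440,\frac{-344 + 307}{285 + 26} \right)} = \frac{1}{203945} - \frac{-899 + 4 \frac{-344 + 307}{285 + 26} - \frac{-344 + 307}{285 + 26} \cdot 440}{9 \left(-316 + \frac{-344 + 307}{285 + 26}\right)} = \frac{1}{203945} - \frac{-899 + 4 \left(- \frac{37}{311}\right) - - \frac{37}{311} \cdot 440}{9 \left(-316 - \frac{37}{311}\right)} = \frac{1}{203945} - \frac{-899 + 4 \left(\left(-37\right) \frac{1}{311}\right) - \left(-37\right) \frac{1}{311} \cdot 440}{9 \left(-316 - \frac{37}{311}\right)} = \frac{1}{203945} - \frac{-899 + 4 \left(- \frac{37}{311}\right) - \left(- \frac{37}{311}\right) 440}{9 \left(-316 - \frac{37}{311}\right)} = \frac{1}{203945} - \frac{-899 - \frac{148}{311} + \frac{16280}{311}}{9 \left(- \frac{98313}{311}\right)} = \frac{1}{203945} - \frac{1}{9} \left(- \frac{311}{98313}\right) \left(- \frac{263457}{311}\right) = \frac{1}{203945} - \frac{29273}{98313} = - \frac{5969983672}{20050444785}$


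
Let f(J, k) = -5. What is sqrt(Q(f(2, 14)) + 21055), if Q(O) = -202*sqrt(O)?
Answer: sqrt(21055 - 202*I*sqrt(5)) ≈ 145.11 - 1.556*I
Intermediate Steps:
sqrt(Q(f(2, 14)) + 21055) = sqrt(-202*I*sqrt(5) + 21055) = sqrt(21055 - 202*I*sqrt(5))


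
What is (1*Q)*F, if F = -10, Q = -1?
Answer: 10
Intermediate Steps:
(1*Q)*F = (1*(-1))*(-10) = -1*(-10) = 10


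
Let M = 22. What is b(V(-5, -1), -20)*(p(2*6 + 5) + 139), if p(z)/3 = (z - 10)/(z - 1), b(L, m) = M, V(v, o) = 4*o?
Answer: 24695/8 ≈ 3086.9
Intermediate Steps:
b(L, m) = 22
p(z) = 3*(-10 + z)/(-1 + z) (p(z) = 3*((z - 10)/(z - 1)) = 3*((-10 + z)/(-1 + z)) = 3*(-10 + z)/(-1 + z))
b(V(-5, -1), -20)*(p(2*6 + 5) + 139) = 22*(3*(-10 + (2*6 + 5))/(-1 + (2*6 + 5)) + 139) = 22*(3*(-10 + (12 + 5))/(-1 + (12 + 5)) + 139) = 22*(3*(-10 + 17)/(-1 + 17) + 139) = 22*(3*7/16 + 139) = 22*(3*(1/16)*7 + 139) = 22*(21/16 + 139) = 22*(2245/16) = 24695/8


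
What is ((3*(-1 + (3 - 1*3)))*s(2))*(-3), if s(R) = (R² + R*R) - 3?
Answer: 45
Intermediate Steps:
s(R) = -3 + 2*R² (s(R) = (R² + R²) - 3 = 2*R² - 3 = -3 + 2*R²)
((3*(-1 + (3 - 1*3)))*s(2))*(-3) = ((3*(-1 + (3 - 1*3)))*(-3 + 2*2²))*(-3) = ((3*(-1 + (3 - 3)))*(-3 + 2*4))*(-3) = ((3*(-1 + 0))*(-3 + 8))*(-3) = ((3*(-1))*5)*(-3) = -3*5*(-3) = -15*(-3) = 45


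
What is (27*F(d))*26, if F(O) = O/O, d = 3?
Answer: 702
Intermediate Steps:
F(O) = 1
(27*F(d))*26 = (27*1)*26 = 27*26 = 702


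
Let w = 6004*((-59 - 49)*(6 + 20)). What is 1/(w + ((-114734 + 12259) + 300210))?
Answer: -1/16661497 ≈ -6.0019e-8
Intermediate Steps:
w = -16859232 (w = 6004*(-108*26) = 6004*(-2808) = -16859232)
1/(w + ((-114734 + 12259) + 300210)) = 1/(-16859232 + ((-114734 + 12259) + 300210)) = 1/(-16859232 + (-102475 + 300210)) = 1/(-16859232 + 197735) = 1/(-16661497) = -1/16661497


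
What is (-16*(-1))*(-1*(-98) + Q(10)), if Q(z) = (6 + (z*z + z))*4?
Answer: 8992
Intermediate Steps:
Q(z) = 24 + 4*z + 4*z² (Q(z) = (6 + (z² + z))*4 = (6 + (z + z²))*4 = (6 + z + z²)*4 = 24 + 4*z + 4*z²)
(-16*(-1))*(-1*(-98) + Q(10)) = (-16*(-1))*(-1*(-98) + (24 + 4*10 + 4*10²)) = 16*(98 + (24 + 40 + 4*100)) = 16*(98 + (24 + 40 + 400)) = 16*(98 + 464) = 16*562 = 8992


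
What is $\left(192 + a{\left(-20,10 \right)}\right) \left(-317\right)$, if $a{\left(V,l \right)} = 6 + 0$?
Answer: $-62766$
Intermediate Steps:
$a{\left(V,l \right)} = 6$
$\left(192 + a{\left(-20,10 \right)}\right) \left(-317\right) = \left(192 + 6\right) \left(-317\right) = 198 \left(-317\right) = -62766$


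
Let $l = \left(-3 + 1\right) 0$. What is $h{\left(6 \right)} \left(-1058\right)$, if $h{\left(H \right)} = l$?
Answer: $0$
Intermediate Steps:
$l = 0$ ($l = \left(-2\right) 0 = 0$)
$h{\left(H \right)} = 0$
$h{\left(6 \right)} \left(-1058\right) = 0 \left(-1058\right) = 0$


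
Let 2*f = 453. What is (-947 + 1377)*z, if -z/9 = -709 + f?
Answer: 1867275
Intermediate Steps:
f = 453/2 (f = (½)*453 = 453/2 ≈ 226.50)
z = 8685/2 (z = -9*(-709 + 453/2) = -9*(-965/2) = 8685/2 ≈ 4342.5)
(-947 + 1377)*z = (-947 + 1377)*(8685/2) = 430*(8685/2) = 1867275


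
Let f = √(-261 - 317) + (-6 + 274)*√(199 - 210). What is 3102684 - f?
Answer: 3102684 - I*(17*√2 + 268*√11) ≈ 3.1027e+6 - 912.9*I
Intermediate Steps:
f = 17*I*√2 + 268*I*√11 (f = √(-578) + 268*√(-11) = 17*I*√2 + 268*(I*√11) = 17*I*√2 + 268*I*√11 ≈ 912.9*I)
3102684 - f = 3102684 - I*(17*√2 + 268*√11)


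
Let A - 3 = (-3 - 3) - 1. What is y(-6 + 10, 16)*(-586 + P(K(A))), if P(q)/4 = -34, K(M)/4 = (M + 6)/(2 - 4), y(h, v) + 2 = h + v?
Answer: -12996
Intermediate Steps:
y(h, v) = -2 + h + v (y(h, v) = -2 + (h + v) = -2 + h + v)
A = -4 (A = 3 + ((-3 - 3) - 1) = 3 + (-6 - 1) = 3 - 7 = -4)
K(M) = -12 - 2*M (K(M) = 4*((M + 6)/(2 - 4)) = 4*((6 + M)/(-2)) = 4*((6 + M)*(-½)) = 4*(-3 - M/2) = -12 - 2*M)
P(q) = -136 (P(q) = 4*(-34) = -136)
y(-6 + 10, 16)*(-586 + P(K(A))) = (-2 + (-6 + 10) + 16)*(-586 - 136) = (-2 + 4 + 16)*(-722) = 18*(-722) = -12996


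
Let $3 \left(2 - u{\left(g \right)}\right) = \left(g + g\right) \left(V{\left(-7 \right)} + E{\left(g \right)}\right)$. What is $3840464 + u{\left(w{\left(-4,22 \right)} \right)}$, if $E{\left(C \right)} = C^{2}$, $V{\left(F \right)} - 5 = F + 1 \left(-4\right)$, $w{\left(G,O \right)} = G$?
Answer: $\frac{11521478}{3} \approx 3.8405 \cdot 10^{6}$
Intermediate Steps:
$V{\left(F \right)} = 1 + F$ ($V{\left(F \right)} = 5 + \left(F + 1 \left(-4\right)\right) = 5 + \left(F - 4\right) = 5 + \left(-4 + F\right) = 1 + F$)
$u{\left(g \right)} = 2 - \frac{2 g \left(-6 + g^{2}\right)}{3}$ ($u{\left(g \right)} = 2 - \frac{\left(g + g\right) \left(\left(1 - 7\right) + g^{2}\right)}{3} = 2 - \frac{2 g \left(-6 + g^{2}\right)}{3}$)
$3840464 + u{\left(w{\left(-4,22 \right)} \right)} = 3840464 + \left(2 + 4 \left(-4\right) - \frac{2 \left(-4\right)^{3}}{3}\right) = 3840464 - - \frac{86}{3} = 3840464 + \left(2 - 16 + \frac{128}{3}\right) = 3840464 + \frac{86}{3} = \frac{11521478}{3}$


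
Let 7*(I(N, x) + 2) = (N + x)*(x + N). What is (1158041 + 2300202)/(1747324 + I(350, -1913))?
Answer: 24207701/14674223 ≈ 1.6497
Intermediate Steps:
I(N, x) = -2 + (N + x)²/7 (I(N, x) = -2 + ((N + x)*(x + N))/7 = -2 + ((N + x)*(N + x))/7 = -2 + (N + x)²/7)
(1158041 + 2300202)/(1747324 + I(350, -1913)) = (1158041 + 2300202)/(1747324 + (-2 + (350 - 1913)²/7)) = 3458243/(1747324 + (-2 + (⅐)*(-1563)²)) = 3458243/(1747324 + (-2 + (⅐)*2442969)) = 3458243/(1747324 + (-2 + 2442969/7)) = 3458243/(1747324 + 2442955/7) = 3458243/(14674223/7) = 3458243*(7/14674223) = 24207701/14674223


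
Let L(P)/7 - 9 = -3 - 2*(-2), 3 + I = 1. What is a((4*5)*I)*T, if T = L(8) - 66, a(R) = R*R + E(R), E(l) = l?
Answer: 6240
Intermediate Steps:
I = -2 (I = -3 + 1 = -2)
L(P) = 70 (L(P) = 63 + 7*(-3 - 2*(-2)) = 63 + 7*(-3 + 4) = 63 + 7*1 = 63 + 7 = 70)
a(R) = R + R² (a(R) = R*R + R = R² + R = R + R²)
T = 4 (T = 70 - 66 = 4)
a((4*5)*I)*T = (((4*5)*(-2))*(1 + (4*5)*(-2)))*4 = ((20*(-2))*(1 + 20*(-2)))*4 = -40*(1 - 40)*4 = -40*(-39)*4 = 1560*4 = 6240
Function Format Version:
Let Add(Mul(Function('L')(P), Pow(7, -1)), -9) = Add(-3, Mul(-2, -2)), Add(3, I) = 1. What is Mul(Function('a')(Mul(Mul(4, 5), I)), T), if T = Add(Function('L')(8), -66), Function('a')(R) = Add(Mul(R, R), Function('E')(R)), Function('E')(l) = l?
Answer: 6240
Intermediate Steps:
I = -2 (I = Add(-3, 1) = -2)
Function('L')(P) = 70 (Function('L')(P) = Add(63, Mul(7, Add(-3, Mul(-2, -2)))) = Add(63, Mul(7, Add(-3, 4))) = Add(63, Mul(7, 1)) = Add(63, 7) = 70)
Function('a')(R) = Add(R, Pow(R, 2)) (Function('a')(R) = Add(Mul(R, R), R) = Add(Pow(R, 2), R) = Add(R, Pow(R, 2)))
T = 4 (T = Add(70, -66) = 4)
Mul(Function('a')(Mul(Mul(4, 5), I)), T) = Mul(Mul(Mul(Mul(4, 5), -2), Add(1, Mul(Mul(4, 5), -2))), 4) = Mul(Mul(Mul(20, -2), Add(1, Mul(20, -2))), 4) = Mul(Mul(-40, Add(1, -40)), 4) = Mul(Mul(-40, -39), 4) = Mul(1560, 4) = 6240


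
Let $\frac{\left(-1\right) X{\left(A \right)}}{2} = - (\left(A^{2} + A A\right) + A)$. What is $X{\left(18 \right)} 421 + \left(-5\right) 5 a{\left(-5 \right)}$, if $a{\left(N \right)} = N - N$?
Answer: $560772$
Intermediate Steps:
$a{\left(N \right)} = 0$
$X{\left(A \right)} = 2 A + 4 A^{2}$ ($X{\left(A \right)} = - 2 \left(- (\left(A^{2} + A A\right) + A)\right) = - 2 \left(- (\left(A^{2} + A^{2}\right) + A)\right) = - 2 \left(- (2 A^{2} + A)\right) = - 2 \left(- (A + 2 A^{2})\right) = - 2 \left(- A - 2 A^{2}\right) = 2 A + 4 A^{2}$)
$X{\left(18 \right)} 421 + \left(-5\right) 5 a{\left(-5 \right)} = 2 \cdot 18 \left(1 + 2 \cdot 18\right) 421 + \left(-5\right) 5 \cdot 0 = 2 \cdot 18 \left(1 + 36\right) 421 - 0 = 2 \cdot 18 \cdot 37 \cdot 421 + 0 = 1332 \cdot 421 + 0 = 560772 + 0 = 560772$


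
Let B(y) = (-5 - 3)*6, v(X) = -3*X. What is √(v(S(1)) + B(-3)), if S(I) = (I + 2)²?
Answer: 5*I*√3 ≈ 8.6602*I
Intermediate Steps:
S(I) = (2 + I)²
B(y) = -48 (B(y) = -8*6 = -48)
√(v(S(1)) + B(-3)) = √(-3*(2 + 1)² - 48) = √(-3*3² - 48) = √(-3*9 - 48) = √(-27 - 48) = √(-75) = 5*I*√3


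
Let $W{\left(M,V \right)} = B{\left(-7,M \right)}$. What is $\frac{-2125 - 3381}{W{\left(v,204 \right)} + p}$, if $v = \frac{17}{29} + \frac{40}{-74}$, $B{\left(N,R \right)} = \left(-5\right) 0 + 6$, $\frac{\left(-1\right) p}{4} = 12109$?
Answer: $\frac{2753}{24215} \approx 0.11369$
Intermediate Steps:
$p = -48436$ ($p = \left(-4\right) 12109 = -48436$)
$B{\left(N,R \right)} = 6$ ($B{\left(N,R \right)} = 0 + 6 = 6$)
$v = \frac{49}{1073}$ ($v = 17 \cdot \frac{1}{29} + 40 \left(- \frac{1}{74}\right) = \frac{17}{29} - \frac{20}{37} = \frac{49}{1073} \approx 0.045666$)
$W{\left(M,V \right)} = 6$
$\frac{-2125 - 3381}{W{\left(v,204 \right)} + p} = \frac{-2125 - 3381}{6 - 48436} = - \frac{5506}{-48430} = \left(-5506\right) \left(- \frac{1}{48430}\right) = \frac{2753}{24215}$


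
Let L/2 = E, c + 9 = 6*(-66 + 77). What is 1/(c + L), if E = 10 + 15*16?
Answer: 1/557 ≈ 0.0017953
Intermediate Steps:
E = 250 (E = 10 + 240 = 250)
c = 57 (c = -9 + 6*(-66 + 77) = -9 + 6*11 = -9 + 66 = 57)
L = 500 (L = 2*250 = 500)
1/(c + L) = 1/(57 + 500) = 1/557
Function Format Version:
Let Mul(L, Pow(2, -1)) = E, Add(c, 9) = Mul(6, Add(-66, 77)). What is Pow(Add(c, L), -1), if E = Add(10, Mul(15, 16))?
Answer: Rational(1, 557) ≈ 0.0017953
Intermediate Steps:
E = 250 (E = Add(10, 240) = 250)
c = 57 (c = Add(-9, Mul(6, Add(-66, 77))) = Add(-9, Mul(6, 11)) = Add(-9, 66) = 57)
L = 500 (L = Mul(2, 250) = 500)
Pow(Add(c, L), -1) = Pow(Add(57, 500), -1) = Pow(557, -1) = Rational(1, 557)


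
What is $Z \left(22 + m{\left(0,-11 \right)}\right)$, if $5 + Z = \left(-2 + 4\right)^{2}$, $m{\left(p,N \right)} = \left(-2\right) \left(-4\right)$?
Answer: $-30$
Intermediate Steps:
$m{\left(p,N \right)} = 8$
$Z = -1$ ($Z = -5 + \left(-2 + 4\right)^{2} = -5 + 2^{2} = -5 + 4 = -1$)
$Z \left(22 + m{\left(0,-11 \right)}\right) = - (22 + 8) = \left(-1\right) 30 = -30$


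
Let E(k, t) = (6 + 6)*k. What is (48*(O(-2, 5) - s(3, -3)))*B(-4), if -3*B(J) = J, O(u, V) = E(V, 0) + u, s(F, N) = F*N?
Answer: 4288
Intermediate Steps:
E(k, t) = 12*k
O(u, V) = u + 12*V (O(u, V) = 12*V + u = u + 12*V)
B(J) = -J/3
(48*(O(-2, 5) - s(3, -3)))*B(-4) = (48*((-2 + 12*5) - 3*(-3)))*(-⅓*(-4)) = (48*((-2 + 60) - 1*(-9)))*(4/3) = (48*(58 + 9))*(4/3) = (48*67)*(4/3) = 3216*(4/3) = 4288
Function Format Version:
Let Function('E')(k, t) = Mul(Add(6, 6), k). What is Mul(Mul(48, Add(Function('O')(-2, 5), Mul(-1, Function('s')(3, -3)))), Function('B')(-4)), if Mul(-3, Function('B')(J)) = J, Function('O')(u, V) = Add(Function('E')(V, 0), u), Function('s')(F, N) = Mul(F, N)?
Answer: 4288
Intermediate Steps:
Function('E')(k, t) = Mul(12, k)
Function('O')(u, V) = Add(u, Mul(12, V)) (Function('O')(u, V) = Add(Mul(12, V), u) = Add(u, Mul(12, V)))
Function('B')(J) = Mul(Rational(-1, 3), J)
Mul(Mul(48, Add(Function('O')(-2, 5), Mul(-1, Function('s')(3, -3)))), Function('B')(-4)) = Mul(Mul(48, Add(Add(-2, Mul(12, 5)), Mul(-1, Mul(3, -3)))), Mul(Rational(-1, 3), -4)) = Mul(Mul(48, Add(Add(-2, 60), Mul(-1, -9))), Rational(4, 3)) = Mul(Mul(48, Add(58, 9)), Rational(4, 3)) = Mul(Mul(48, 67), Rational(4, 3)) = Mul(3216, Rational(4, 3)) = 4288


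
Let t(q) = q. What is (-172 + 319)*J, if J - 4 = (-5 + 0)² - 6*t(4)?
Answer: 735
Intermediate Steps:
J = 5 (J = 4 + ((-5 + 0)² - 6*4) = 4 + ((-5)² - 24) = 4 + (25 - 24) = 4 + 1 = 5)
(-172 + 319)*J = (-172 + 319)*5 = 147*5 = 735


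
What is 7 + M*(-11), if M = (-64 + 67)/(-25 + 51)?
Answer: 149/26 ≈ 5.7308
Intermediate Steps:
M = 3/26 ≈ 0.11538
7 + M*(-11) = 7 + (3/26)*(-11) = 7 - 33/26 = 149/26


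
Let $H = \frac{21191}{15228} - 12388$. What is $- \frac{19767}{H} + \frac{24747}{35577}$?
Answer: $\frac{5125653216461}{2236883394507} \approx 2.2914$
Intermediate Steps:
$H = - \frac{188623273}{15228}$ ($H = 21191 \cdot \frac{1}{15228} - 12388 = \frac{21191}{15228} - 12388 = - \frac{188623273}{15228} \approx -12387.0$)
$- \frac{19767}{H} + \frac{24747}{35577} = - \frac{19767}{- \frac{188623273}{15228}} + \frac{24747}{35577} = \left(-19767\right) \left(- \frac{15228}{188623273}\right) + 24747 \cdot \frac{1}{35577} = \frac{301011876}{188623273} + \frac{8249}{11859} = \frac{5125653216461}{2236883394507}$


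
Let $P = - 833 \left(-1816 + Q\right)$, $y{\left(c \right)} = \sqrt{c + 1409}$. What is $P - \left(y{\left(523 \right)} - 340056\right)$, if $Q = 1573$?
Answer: $542475 - 2 \sqrt{483} \approx 5.4243 \cdot 10^{5}$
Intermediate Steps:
$y{\left(c \right)} = \sqrt{1409 + c}$
$P = 202419$ ($P = - 833 \left(-1816 + 1573\right) = \left(-833\right) \left(-243\right) = 202419$)
$P - \left(y{\left(523 \right)} - 340056\right) = 202419 - \left(\sqrt{1409 + 523} - 340056\right) = 202419 - \left(\sqrt{1932} - 340056\right) = 202419 - \left(2 \sqrt{483} - 340056\right) = 202419 - \left(-340056 + 2 \sqrt{483}\right) = 202419 + \left(340056 - 2 \sqrt{483}\right) = 542475 - 2 \sqrt{483}$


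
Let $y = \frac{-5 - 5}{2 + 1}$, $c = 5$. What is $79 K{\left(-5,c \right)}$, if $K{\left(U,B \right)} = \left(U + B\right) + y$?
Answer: $- \frac{790}{3} \approx -263.33$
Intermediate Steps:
$y = - \frac{10}{3} \approx -3.3333$
$K{\left(U,B \right)} = - \frac{10}{3} + B + U$ ($K{\left(U,B \right)} = \left(U + B\right) - \frac{10}{3} = \left(B + U\right) - \frac{10}{3} = - \frac{10}{3} + B + U$)
$79 K{\left(-5,c \right)} = 79 \left(- \frac{10}{3} + 5 - 5\right) = 79 \left(- \frac{10}{3}\right) = - \frac{790}{3}$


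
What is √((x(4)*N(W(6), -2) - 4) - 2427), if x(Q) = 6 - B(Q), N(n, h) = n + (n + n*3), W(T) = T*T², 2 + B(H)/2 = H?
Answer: I*√271 ≈ 16.462*I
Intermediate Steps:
B(H) = -4 + 2*H
W(T) = T³
N(n, h) = 5*n (N(n, h) = n + (n + 3*n) = n + 4*n = 5*n)
x(Q) = 10 - 2*Q (x(Q) = 6 - (-4 + 2*Q) = 6 + (4 - 2*Q) = 10 - 2*Q)
√((x(4)*N(W(6), -2) - 4) - 2427) = √(((10 - 2*4)*(5*6³) - 4) - 2427) = √(((10 - 8)*(5*216) - 4) - 2427) = √((2*1080 - 4) - 2427) = √((2160 - 4) - 2427) = √(2156 - 2427) = √(-271) = I*√271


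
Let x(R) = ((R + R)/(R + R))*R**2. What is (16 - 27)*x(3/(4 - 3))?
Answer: -99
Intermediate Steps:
x(R) = R**2 (x(R) = ((2*R)/((2*R)))*R**2 = ((2*R)*(1/(2*R)))*R**2 = 1*R**2 = R**2)
(16 - 27)*x(3/(4 - 3)) = (16 - 27)*(3/(4 - 3))**2 = -11*(3/1)**2 = -11*(3*1)**2 = -11*3**2 = -11*9 = -99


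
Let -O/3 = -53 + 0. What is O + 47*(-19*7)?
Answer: -6092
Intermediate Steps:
O = 159 (O = -3*(-53 + 0) = -3*(-53) = 159)
O + 47*(-19*7) = 159 + 47*(-19*7) = 159 + 47*(-133) = 159 - 6251 = -6092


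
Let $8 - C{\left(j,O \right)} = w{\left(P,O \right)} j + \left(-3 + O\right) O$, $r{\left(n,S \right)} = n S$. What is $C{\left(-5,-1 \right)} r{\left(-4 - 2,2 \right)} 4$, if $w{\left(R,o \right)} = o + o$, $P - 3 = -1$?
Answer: $288$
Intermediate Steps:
$P = 2$ ($P = 3 - 1 = 2$)
$w{\left(R,o \right)} = 2 o$
$r{\left(n,S \right)} = S n$
$C{\left(j,O \right)} = 8 - O \left(-3 + O\right) - 2 O j$ ($C{\left(j,O \right)} = 8 - \left(2 O j + \left(-3 + O\right) O\right) = 8 - \left(2 O j + O \left(-3 + O\right)\right) = 8 - \left(O \left(-3 + O\right) + 2 O j\right) = 8 - O \left(-3 + O\right) - 2 O j$)
$C{\left(-5,-1 \right)} r{\left(-4 - 2,2 \right)} 4 = \left(8 - \left(-1\right)^{2} + 3 \left(-1\right) - \left(-2\right) \left(-5\right)\right) 2 \left(-4 - 2\right) 4 = \left(8 - 1 - 3 - 10\right) 2 \left(-4 - 2\right) 4 = \left(8 - 1 - 3 - 10\right) 2 \left(-6\right) 4 = \left(-6\right) \left(-12\right) 4 = 72 \cdot 4 = 288$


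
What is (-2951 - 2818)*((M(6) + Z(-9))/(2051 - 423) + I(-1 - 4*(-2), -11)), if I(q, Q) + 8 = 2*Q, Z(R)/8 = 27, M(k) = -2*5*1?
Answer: 140284773/814 ≈ 1.7234e+5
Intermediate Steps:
M(k) = -10 (M(k) = -10*1 = -10)
Z(R) = 216 (Z(R) = 8*27 = 216)
I(q, Q) = -8 + 2*Q
(-2951 - 2818)*((M(6) + Z(-9))/(2051 - 423) + I(-1 - 4*(-2), -11)) = (-2951 - 2818)*((-10 + 216)/(2051 - 423) + (-8 + 2*(-11))) = -5769*(206/1628 + (-8 - 22)) = -5769*(206*(1/1628) - 30) = -5769*(103/814 - 30) = -5769*(-24317/814) = 140284773/814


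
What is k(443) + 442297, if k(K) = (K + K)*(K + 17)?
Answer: 849857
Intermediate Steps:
k(K) = 2*K*(17 + K) (k(K) = (2*K)*(17 + K) = 2*K*(17 + K))
k(443) + 442297 = 2*443*(17 + 443) + 442297 = 2*443*460 + 442297 = 407560 + 442297 = 849857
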